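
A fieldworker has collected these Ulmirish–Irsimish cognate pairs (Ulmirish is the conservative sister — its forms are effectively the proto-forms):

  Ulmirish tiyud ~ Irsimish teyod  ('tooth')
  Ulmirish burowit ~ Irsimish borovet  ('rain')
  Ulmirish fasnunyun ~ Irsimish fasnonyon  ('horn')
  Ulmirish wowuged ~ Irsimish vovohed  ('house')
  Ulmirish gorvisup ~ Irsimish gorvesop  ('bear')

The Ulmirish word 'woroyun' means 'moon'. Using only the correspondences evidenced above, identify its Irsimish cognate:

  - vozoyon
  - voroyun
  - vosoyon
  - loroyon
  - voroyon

voroyon

wowuged ~ vovohed — Ulmirish w corresponds to Irsimish v word-initially before a back vowel.
fasnunyun ~ fasnonyon — Ulmirish u corresponds to Irsimish o after a consonant, before a nasal.
Applying these to Ulmirish 'woroyun':
  woroyun → voroyun   (w→v word-initially before a back vowel)
  voroyun → voroyon   (u→o after a consonant, before a nasal)
So the Irsimish cognate is 'voroyon'.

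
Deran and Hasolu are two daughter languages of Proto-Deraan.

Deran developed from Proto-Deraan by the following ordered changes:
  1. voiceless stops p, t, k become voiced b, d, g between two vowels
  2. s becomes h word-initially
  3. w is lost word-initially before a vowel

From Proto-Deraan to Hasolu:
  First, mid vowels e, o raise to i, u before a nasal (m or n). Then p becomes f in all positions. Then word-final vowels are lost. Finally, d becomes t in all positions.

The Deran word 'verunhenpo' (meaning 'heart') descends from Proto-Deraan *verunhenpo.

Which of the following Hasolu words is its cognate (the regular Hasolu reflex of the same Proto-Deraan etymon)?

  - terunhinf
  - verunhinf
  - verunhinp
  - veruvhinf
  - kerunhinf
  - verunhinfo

Hasolu: *verunhenpo > verunhinpo > verunhinfo > verunhinf  (by pre-nasal raising, unconditioned shift, apocope)
Among the options, 'verunhinf' alone shows every Hasolu change applied in order.

verunhinf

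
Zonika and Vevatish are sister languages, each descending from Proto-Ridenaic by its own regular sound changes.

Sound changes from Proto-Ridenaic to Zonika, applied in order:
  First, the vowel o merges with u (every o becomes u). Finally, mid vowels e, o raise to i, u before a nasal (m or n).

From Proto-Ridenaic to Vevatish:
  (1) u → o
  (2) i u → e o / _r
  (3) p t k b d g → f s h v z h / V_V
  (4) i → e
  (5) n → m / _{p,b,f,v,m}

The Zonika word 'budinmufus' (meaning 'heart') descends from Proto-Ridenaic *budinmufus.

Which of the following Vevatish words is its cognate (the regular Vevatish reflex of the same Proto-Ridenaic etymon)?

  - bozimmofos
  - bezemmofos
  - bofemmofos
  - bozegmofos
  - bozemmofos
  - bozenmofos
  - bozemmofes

Vevatish: start from *budinmufus.
  rule 1 (vowel merger): budinmufus → bodinmofos
  rule 2: no change — bodinmofos
  rule 3 (intervocalic lenition): bodinmofos → bozinmofos
  rule 4 (vowel merger): bozinmofos → bozenmofos
  rule 5 (nasal place assimilation): bozenmofos → bozemmofos
  ⇒ Vevatish bozemmofos
Among the options, 'bozemmofos' alone shows every Vevatish change applied in order.

bozemmofos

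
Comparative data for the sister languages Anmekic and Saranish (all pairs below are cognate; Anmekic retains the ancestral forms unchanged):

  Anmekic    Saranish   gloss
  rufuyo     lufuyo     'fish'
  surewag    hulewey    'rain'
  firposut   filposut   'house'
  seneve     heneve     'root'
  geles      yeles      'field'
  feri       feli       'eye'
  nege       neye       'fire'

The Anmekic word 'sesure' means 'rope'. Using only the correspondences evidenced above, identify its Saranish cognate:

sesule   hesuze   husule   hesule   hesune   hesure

seneve ~ heneve — Anmekic s corresponds to Saranish h word-initially before a front vowel.
surewag ~ hulewey — Anmekic r corresponds to Saranish l between vowels (before a front vowel).
Applying these to Anmekic 'sesure':
  sesure → hesure   (s→h word-initially before a front vowel)
  hesure → hesule   (r→l between vowels (before a front vowel))
So the Saranish cognate is 'hesule'.

hesule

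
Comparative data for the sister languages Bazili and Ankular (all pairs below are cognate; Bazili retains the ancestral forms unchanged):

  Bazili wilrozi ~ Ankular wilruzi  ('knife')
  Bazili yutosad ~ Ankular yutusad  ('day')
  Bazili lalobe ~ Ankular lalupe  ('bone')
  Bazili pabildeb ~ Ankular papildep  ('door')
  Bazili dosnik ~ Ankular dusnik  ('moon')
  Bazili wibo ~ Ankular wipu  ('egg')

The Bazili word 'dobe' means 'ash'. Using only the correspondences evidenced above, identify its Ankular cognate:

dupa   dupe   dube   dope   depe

lalobe ~ lalupe — Bazili o corresponds to Ankular u after a consonant, before a labial obstruent.
lalobe ~ lalupe — Bazili b corresponds to Ankular p between vowels (before a front vowel).
Applying these to Bazili 'dobe':
  dobe → dube   (o→u after a consonant, before a labial obstruent)
  dube → dupe   (b→p between vowels (before a front vowel))
So the Ankular cognate is 'dupe'.

dupe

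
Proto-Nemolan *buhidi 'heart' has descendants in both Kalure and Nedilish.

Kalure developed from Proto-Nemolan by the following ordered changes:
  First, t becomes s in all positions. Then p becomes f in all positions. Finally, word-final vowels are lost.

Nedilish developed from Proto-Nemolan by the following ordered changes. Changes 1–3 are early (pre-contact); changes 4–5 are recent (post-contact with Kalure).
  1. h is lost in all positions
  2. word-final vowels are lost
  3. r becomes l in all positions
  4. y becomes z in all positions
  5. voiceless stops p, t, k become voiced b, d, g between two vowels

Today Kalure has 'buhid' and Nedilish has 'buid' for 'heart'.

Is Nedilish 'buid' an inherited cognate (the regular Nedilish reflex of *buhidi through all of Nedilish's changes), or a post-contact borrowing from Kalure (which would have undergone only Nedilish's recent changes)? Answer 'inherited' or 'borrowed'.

inherited

If inherited, *buhidi would pass through all of Nedilish's changes:
Nedilish: *buhidi
  buhidi → buidi   [h-loss]
  buidi → buid   [apocope]
  buid (rule 3 does not apply)
  buid (rule 4 does not apply)
  buid (rule 5 does not apply)
  giving Nedilish buid.
If borrowed from Kalure 'buhid' after the early changes, it would undergo only the recent ones:
  rule 4 (unconditioned shift): no change (buhid)
  rule 5 (intervocalic voicing): no change (buhid)
  ⇒ as a loan: buhid
Nedilish 'buid' matches the inherited outcome exactly, so it is an inherited cognate, not a loan.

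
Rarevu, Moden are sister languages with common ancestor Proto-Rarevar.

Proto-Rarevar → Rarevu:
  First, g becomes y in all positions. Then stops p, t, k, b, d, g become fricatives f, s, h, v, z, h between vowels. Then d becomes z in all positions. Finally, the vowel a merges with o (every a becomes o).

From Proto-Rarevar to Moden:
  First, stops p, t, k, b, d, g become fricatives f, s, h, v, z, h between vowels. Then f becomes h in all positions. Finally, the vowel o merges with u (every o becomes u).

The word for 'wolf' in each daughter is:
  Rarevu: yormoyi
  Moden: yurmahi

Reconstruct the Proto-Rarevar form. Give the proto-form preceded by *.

Position 6: Rarevu has y, Moden has h. Taking the neighbouring segments as reconstructed: Rarevu y could go back to *g or *y; Moden h could go back to *p or *k or *g or *f or *h — the one source consistent with every daughter is *g.
Position 5: Rarevu has o, Moden has a. Moden preserves a here (none of its changes turn any other segment into a), so the proto-segment is *a.
This points to *yormagi. Verify forward in each daughter:
Rarevu: *yormagi
  yormagi → yormayi   [unconditioned shift]
  yormayi (rule 2 does not apply)
  yormayi (rule 3 does not apply)
  yormayi → yormoyi   [vowel merger]
  giving Rarevu yormoyi.
Moden: start from *yormagi.
  rule 1 (intervocalic lenition): yormagi → yormahi
  rule 2: no change — yormahi
  rule 3 (vowel merger): yormahi → yurmahi
  ⇒ Moden yurmahi
No other proto-form is consistent with every reflex, so the reconstruction is *yormagi.

*yormagi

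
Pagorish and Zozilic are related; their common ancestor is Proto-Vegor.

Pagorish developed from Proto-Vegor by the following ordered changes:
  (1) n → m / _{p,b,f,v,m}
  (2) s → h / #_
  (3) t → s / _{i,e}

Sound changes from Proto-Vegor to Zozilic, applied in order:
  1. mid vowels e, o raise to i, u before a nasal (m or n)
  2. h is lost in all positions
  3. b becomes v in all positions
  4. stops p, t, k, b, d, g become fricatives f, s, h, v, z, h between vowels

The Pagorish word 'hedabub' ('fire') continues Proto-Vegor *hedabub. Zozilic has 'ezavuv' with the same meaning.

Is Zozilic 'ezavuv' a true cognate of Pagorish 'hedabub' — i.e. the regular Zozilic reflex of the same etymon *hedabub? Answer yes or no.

Derive the expected Zozilic reflex of *hedabub:
Zozilic: *hedabub
  hedabub (rule 1 does not apply)
  hedabub → edabub   [h-loss]
  edabub → edavuv   [unconditioned shift]
  edavuv → ezavuv   [intervocalic lenition]
  giving Zozilic ezavuv.
Zozilic 'ezavuv' matches the regular reflex exactly, so the pair is cognate.

yes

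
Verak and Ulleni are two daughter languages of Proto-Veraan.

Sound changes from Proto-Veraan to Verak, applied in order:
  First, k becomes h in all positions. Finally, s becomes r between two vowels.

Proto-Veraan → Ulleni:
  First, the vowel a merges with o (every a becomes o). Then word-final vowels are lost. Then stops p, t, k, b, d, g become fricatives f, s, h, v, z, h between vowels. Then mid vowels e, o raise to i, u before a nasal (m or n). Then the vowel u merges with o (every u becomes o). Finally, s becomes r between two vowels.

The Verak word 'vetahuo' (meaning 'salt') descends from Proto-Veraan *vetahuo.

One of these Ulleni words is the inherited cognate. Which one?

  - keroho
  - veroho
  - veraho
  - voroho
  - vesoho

veroho

Ulleni: start from *vetahuo.
  rule 1 (vowel merger): vetahuo → vetohuo
  rule 2 (apocope): vetohuo → vetohu
  rule 3 (intervocalic lenition): vetohu → vesohu
  rule 4: no change — vesohu
  rule 5 (vowel merger): vesohu → vesoho
  rule 6 (rhotacism): vesoho → veroho
  ⇒ Ulleni veroho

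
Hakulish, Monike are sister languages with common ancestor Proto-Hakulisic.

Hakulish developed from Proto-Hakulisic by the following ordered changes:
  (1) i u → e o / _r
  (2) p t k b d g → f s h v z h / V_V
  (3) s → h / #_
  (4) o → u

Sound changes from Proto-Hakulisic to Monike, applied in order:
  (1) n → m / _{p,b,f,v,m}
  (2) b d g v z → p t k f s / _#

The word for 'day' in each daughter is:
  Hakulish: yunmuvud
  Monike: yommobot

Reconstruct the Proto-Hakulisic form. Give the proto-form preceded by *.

Position 5: Hakulish has u, Monike has o. Monike preserves o here (none of its changes turn any other segment into o), so the proto-segment is *o.
Position 2: Hakulish has u, Monike has o. Monike preserves o here (none of its changes turn any other segment into o), so the proto-segment is *o.
Continuing position by position gives *yonmobod; check it forward:
Hakulish: *yonmobod
  yonmobod (rule 1 does not apply)
  yonmobod → yonmovod   [intervocalic lenition]
  yonmovod (rule 3 does not apply)
  yonmovod → yunmuvud   [vowel merger]
  giving Hakulish yunmuvud.
Monike: start from *yonmobod.
  rule 1 (nasal place assimilation): yonmobod → yommobod
  rule 2 (final devoicing): yommobod → yommobot
  ⇒ Monike yommobot
No other proto-form is consistent with every reflex, so the reconstruction is *yonmobod.

*yonmobod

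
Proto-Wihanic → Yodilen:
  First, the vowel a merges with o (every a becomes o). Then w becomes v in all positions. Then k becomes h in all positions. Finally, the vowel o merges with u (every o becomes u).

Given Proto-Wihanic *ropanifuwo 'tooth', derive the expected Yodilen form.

Yodilen: *ropanifuwo
  ropanifuwo → roponifuwo   [vowel merger]
  roponifuwo → roponifuvo   [unconditioned shift]
  roponifuvo (rule 3 does not apply)
  roponifuvo → rupunifuvu   [vowel merger]
  giving Yodilen rupunifuvu.

rupunifuvu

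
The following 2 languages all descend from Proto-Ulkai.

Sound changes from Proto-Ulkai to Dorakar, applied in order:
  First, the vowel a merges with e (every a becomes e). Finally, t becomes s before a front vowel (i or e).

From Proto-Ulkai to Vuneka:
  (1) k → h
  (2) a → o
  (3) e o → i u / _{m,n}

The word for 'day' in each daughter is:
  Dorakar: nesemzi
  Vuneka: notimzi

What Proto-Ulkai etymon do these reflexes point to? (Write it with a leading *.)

*natemzi

Position 2: Dorakar has e, Vuneka has o. Taking the neighbouring segments as reconstructed: Dorakar e could go back to *a or *e; Vuneka o could go back to *a or *o — the one source consistent with every daughter is *a.
Position 3: Dorakar has s, Vuneka has t. Vuneka preserves t here (none of its changes turn any other segment into t), so the proto-segment is *t.
Position 4: Dorakar has e, Vuneka has i. Taking the neighbouring segments as reconstructed: Dorakar e could go back to *a or *e; Vuneka i could go back to *e or *i — the one source consistent with every daughter is *e.
The remaining positions agree across the daughters. Check the candidate against every language:
Dorakar: *natemzi
  natemzi → netemzi   [vowel merger]
  netemzi → nesemzi   [palatalisation]
  giving Dorakar nesemzi.
Vuneka: *natemzi
  natemzi (rule 1 does not apply)
  natemzi → notemzi   [vowel merger]
  notemzi → notimzi   [pre-nasal raising]
  giving Vuneka notimzi.
*natemzi is the unique common source.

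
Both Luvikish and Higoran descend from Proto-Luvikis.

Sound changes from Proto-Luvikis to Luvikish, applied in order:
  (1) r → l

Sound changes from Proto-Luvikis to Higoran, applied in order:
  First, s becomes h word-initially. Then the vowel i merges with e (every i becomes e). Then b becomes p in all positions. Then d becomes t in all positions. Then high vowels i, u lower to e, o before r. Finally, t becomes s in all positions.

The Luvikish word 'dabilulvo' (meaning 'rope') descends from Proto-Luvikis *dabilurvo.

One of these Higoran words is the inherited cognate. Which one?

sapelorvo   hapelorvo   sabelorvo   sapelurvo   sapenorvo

Higoran: start from *dabilurvo.
  rule 1: no change — dabilurvo
  rule 2 (vowel merger): dabilurvo → dabelurvo
  rule 3 (unconditioned shift): dabelurvo → dapelurvo
  rule 4 (unconditioned shift): dapelurvo → tapelurvo
  rule 5 (pre-rhotic lowering): tapelurvo → tapelorvo
  rule 6 (unconditioned shift): tapelorvo → sapelorvo
  ⇒ Higoran sapelorvo
Only 'sapelorvo' matches the regular Higoran development of *dabilurvo.

sapelorvo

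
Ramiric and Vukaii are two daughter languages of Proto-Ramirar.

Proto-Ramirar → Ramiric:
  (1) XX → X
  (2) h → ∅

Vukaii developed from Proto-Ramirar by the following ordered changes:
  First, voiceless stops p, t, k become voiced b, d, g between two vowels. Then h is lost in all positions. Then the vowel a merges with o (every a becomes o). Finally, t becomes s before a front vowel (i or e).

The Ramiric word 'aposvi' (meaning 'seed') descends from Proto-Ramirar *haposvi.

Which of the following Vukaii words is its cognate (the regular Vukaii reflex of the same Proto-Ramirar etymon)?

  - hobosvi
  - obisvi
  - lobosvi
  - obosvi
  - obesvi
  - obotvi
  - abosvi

obosvi

Vukaii: *haposvi > habosvi > abosvi > obosvi  (by intervocalic voicing, h-loss, vowel merger)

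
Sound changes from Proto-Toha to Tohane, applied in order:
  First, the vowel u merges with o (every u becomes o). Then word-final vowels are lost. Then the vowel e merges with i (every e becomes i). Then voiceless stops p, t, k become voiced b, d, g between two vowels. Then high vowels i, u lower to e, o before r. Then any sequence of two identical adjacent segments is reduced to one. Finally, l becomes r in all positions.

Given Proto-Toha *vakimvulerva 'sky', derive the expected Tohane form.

Tohane: *vakimvulerva > vakimvolerva > vakimvolerv > vakimvolirv > vagimvolirv > vagimvolerv > vagimvorerv  (by vowel merger, apocope, vowel merger, intervocalic voicing, pre-rhotic lowering, unconditioned shift)

vagimvorerv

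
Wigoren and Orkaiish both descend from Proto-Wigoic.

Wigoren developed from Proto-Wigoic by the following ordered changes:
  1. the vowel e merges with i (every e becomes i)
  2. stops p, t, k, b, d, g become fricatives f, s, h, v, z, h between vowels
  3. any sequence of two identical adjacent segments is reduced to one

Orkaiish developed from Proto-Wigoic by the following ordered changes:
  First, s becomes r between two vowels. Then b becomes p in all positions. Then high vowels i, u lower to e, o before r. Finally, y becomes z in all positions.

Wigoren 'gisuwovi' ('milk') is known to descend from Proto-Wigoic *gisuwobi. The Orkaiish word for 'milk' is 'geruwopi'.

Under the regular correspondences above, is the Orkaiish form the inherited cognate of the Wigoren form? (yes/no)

Derive the expected Orkaiish reflex of *gisuwobi:
Orkaiish: *gisuwobi > giruwobi > giruwopi > geruwopi  (by rhotacism, unconditioned shift, pre-rhotic lowering)
Orkaiish 'geruwopi' matches the regular reflex exactly, so the pair is cognate.

yes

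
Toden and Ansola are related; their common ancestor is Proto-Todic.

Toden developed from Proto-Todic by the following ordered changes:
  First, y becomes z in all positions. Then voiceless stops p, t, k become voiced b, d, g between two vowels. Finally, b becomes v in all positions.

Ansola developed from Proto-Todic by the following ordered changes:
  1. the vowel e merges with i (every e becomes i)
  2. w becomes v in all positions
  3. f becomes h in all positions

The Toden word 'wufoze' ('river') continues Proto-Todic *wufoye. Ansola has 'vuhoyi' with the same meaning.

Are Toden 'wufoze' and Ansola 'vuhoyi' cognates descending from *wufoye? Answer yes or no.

yes

Derive the expected Ansola reflex of *wufoye:
Ansola: start from *wufoye.
  rule 1 (vowel merger): wufoye → wufoyi
  rule 2 (unconditioned shift): wufoyi → vufoyi
  rule 3 (unconditioned shift): vufoyi → vuhoyi
  ⇒ Ansola vuhoyi
Ansola 'vuhoyi' matches the regular reflex exactly, so the pair is cognate.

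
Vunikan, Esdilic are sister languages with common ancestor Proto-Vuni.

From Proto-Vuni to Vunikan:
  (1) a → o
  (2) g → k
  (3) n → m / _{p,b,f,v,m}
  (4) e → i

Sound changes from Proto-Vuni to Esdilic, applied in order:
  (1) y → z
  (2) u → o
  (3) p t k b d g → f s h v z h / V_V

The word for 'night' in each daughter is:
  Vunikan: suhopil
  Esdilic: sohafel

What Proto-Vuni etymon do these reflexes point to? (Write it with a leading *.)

Position 4: Vunikan has o, Esdilic has a. Esdilic preserves a here (none of its changes turn any other segment into a), so the proto-segment is *a.
Position 6: Vunikan has i, Esdilic has e. Esdilic preserves e here (none of its changes turn any other segment into e), so the proto-segment is *e.
Verify the candidate proto-form against each daughter:
Vunikan: start from *suhapel.
  rule 1 (vowel merger): suhapel → suhopel
  rule 2: no change — suhopel
  rule 3: no change — suhopel
  rule 4 (vowel merger): suhopel → suhopil
  ⇒ Vunikan suhopil
Esdilic: *suhapel
  suhapel (rule 1 does not apply)
  suhapel → sohapel   [vowel merger]
  sohapel → sohafel   [intervocalic lenition]
  giving Esdilic sohafel.
No other proto-form is consistent with every reflex, so the reconstruction is *suhapel.

*suhapel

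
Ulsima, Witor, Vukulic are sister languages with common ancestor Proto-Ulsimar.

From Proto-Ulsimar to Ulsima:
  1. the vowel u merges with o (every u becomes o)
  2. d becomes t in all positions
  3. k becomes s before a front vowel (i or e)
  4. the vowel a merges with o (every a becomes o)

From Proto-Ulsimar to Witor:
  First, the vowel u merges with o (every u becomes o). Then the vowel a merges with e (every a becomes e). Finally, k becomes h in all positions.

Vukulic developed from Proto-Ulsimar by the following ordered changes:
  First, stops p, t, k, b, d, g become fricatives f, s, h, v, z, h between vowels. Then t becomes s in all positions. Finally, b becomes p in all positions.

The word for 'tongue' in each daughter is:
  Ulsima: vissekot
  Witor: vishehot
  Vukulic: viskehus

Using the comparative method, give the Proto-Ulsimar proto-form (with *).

*viskekut

Position 8: Ulsima has t, Witor has t, Vukulic has s. Witor preserves t here (none of its changes turn any other segment into t), so the proto-segment is *t.
Position 7: Ulsima has o, Witor has o, Vukulic has u. Vukulic preserves u here (none of its changes turn any other segment into u), so the proto-segment is *u.
Position 4: Ulsima has s, Witor has h, Vukulic has k. Vukulic preserves k here (none of its changes turn any other segment into k), so the proto-segment is *k.
Continuing position by position gives *viskekut; check it forward:
Ulsima: *viskekut > viskekot > vissekot  (by vowel merger, palatalisation)
Witor: start from *viskekut.
  rule 1 (vowel merger): viskekut → viskekot
  rule 2: no change — viskekot
  rule 3 (unconditioned shift): viskekot → vishehot
  ⇒ Witor vishehot
Vukulic: *viskekut
  viskekut → viskehut   [intervocalic lenition]
  viskehut → viskehus   [unconditioned shift]
  viskehus (rule 3 does not apply)
  giving Vukulic viskehus.
*viskekut is the unique common source.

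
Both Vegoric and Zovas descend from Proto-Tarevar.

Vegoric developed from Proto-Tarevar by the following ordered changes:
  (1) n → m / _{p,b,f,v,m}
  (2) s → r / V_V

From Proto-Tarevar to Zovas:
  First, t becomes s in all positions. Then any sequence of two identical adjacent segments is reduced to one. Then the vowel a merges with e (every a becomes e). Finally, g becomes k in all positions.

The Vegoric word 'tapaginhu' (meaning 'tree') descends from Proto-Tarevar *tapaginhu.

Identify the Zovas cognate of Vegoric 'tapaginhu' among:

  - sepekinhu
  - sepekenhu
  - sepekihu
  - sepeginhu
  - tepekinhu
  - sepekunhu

sepekinhu

Zovas: *tapaginhu
  tapaginhu → sapaginhu   [unconditioned shift]
  sapaginhu (rule 2 does not apply)
  sapaginhu → sepeginhu   [vowel merger]
  sepeginhu → sepekinhu   [unconditioned shift]
  giving Zovas sepekinhu.
The other candidates each miss or misapply at least one Zovas change.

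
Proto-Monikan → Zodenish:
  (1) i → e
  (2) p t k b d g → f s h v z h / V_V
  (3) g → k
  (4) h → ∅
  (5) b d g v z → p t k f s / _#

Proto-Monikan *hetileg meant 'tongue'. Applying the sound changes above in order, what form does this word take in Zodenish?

Zodenish: start from *hetileg.
  rule 1 (vowel merger): hetileg → heteleg
  rule 2 (intervocalic lenition): heteleg → heseleg
  rule 3 (unconditioned shift): heseleg → heselek
  rule 4 (h-loss): heselek → eselek
  rule 5: no change — eselek
  ⇒ Zodenish eselek

eselek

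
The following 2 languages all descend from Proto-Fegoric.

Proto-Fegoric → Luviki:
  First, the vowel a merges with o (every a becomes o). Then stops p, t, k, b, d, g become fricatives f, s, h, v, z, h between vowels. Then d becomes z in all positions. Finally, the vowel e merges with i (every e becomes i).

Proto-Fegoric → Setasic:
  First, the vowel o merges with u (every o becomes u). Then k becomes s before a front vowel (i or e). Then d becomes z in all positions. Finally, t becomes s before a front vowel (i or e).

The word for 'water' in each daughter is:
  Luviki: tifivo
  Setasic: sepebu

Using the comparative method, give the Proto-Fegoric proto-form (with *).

Position 6: Luviki has o, Setasic has u. Taking the neighbouring segments as reconstructed: Luviki o could go back to *a or *o; Setasic u could go back to *o or *u — the one source consistent with every daughter is *o.
Position 2: Luviki has i, Setasic has e. Setasic preserves e here (none of its changes turn any other segment into e), so the proto-segment is *e.
Verify the candidate proto-form against each daughter:
Luviki: start from *tepebo.
  rule 1: no change — tepebo
  rule 2 (intervocalic lenition): tepebo → tefevo
  rule 3: no change — tefevo
  rule 4 (vowel merger): tefevo → tifivo
  ⇒ Luviki tifivo
Setasic: *tepebo
  tepebo → tepebu   [vowel merger]
  tepebu (rule 2 does not apply)
  tepebu (rule 3 does not apply)
  tepebu → sepebu   [palatalisation]
  giving Setasic sepebu.
*tepebo is the unique common source.

*tepebo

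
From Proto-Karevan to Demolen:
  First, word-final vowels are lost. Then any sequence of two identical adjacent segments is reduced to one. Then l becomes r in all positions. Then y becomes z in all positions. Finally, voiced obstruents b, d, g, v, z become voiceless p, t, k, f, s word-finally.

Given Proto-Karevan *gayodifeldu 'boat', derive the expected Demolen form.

gazodifert

Demolen: start from *gayodifeldu.
  rule 1 (apocope): gayodifeldu → gayodifeld
  rule 2: no change — gayodifeld
  rule 3 (unconditioned shift): gayodifeld → gayodiferd
  rule 4 (unconditioned shift): gayodiferd → gazodiferd
  rule 5 (final devoicing): gazodiferd → gazodifert
  ⇒ Demolen gazodifert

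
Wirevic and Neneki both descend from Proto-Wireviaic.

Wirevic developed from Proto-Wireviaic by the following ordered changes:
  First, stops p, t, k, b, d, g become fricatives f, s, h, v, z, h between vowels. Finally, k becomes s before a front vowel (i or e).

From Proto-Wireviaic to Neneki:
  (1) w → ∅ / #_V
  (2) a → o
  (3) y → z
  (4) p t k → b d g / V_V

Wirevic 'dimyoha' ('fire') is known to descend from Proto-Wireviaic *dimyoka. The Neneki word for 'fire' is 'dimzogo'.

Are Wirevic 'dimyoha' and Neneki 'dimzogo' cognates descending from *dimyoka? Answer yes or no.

Derive the expected Neneki reflex of *dimyoka:
Neneki: start from *dimyoka.
  rule 1: no change — dimyoka
  rule 2 (vowel merger): dimyoka → dimyoko
  rule 3 (unconditioned shift): dimyoko → dimzoko
  rule 4 (intervocalic voicing): dimzoko → dimzogo
  ⇒ Neneki dimzogo
Neneki 'dimzogo' matches the regular reflex exactly, so the pair is cognate.

yes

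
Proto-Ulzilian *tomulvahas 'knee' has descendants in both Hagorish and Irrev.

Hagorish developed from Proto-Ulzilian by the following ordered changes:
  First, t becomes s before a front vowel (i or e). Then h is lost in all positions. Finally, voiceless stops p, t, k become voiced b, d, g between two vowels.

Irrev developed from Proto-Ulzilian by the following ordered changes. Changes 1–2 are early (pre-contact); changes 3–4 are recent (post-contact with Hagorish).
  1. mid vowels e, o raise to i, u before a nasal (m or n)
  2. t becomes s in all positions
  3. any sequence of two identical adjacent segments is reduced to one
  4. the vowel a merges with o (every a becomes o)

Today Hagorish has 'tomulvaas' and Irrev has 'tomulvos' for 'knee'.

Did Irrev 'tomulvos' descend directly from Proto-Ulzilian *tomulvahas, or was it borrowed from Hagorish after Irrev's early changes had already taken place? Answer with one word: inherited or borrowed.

If inherited, *tomulvahas would pass through all of Irrev's changes:
Irrev: *tomulvahas > tumulvahas > sumulvahas > sumulvohos  (by pre-nasal raising, unconditioned shift, vowel merger)
If borrowed from Hagorish 'tomulvaas' after the early changes, it would undergo only the recent ones:
  rule 3 (degemination): tomulvaas → tomulvas
  rule 4 (vowel merger): tomulvas → tomulvos
  ⇒ as a loan: tomulvos
Irrev 'tomulvos' matches the loan outcome 'tomulvos', not the inherited 'sumulvohos' — it skipped the early Irrev changes, so it was borrowed from Hagorish.

borrowed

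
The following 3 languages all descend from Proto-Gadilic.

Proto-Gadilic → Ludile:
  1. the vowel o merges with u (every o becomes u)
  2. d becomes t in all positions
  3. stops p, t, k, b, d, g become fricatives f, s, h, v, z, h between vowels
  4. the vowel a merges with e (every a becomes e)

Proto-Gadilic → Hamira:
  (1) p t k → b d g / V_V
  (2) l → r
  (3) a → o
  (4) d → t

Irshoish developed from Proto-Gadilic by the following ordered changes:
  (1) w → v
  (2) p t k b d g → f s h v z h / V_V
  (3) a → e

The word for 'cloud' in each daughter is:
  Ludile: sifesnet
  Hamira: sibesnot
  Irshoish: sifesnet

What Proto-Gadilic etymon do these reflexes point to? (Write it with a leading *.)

Position 3: Ludile has f, Hamira has b, Irshoish has f. Taking the neighbouring segments as reconstructed: Ludile f could go back to *p or *f; Hamira b could go back to *p or *b; Irshoish f could go back to *p or *f — the one source consistent with every daughter is *p.
Position 7: Ludile has e, Hamira has o, Irshoish has e. Taking the neighbouring segments as reconstructed: Ludile e could go back to *a or *e; Hamira o could go back to *a or *o; Irshoish e could go back to *a or *e — the one source consistent with every daughter is *a.
Continuing position by position gives *sipesnat; check it forward:
Ludile: *sipesnat > sifesnat > sifesnet  (by intervocalic lenition, vowel merger)
Hamira: start from *sipesnat.
  rule 1 (intervocalic voicing): sipesnat → sibesnat
  rule 2: no change — sibesnat
  rule 3 (vowel merger): sibesnat → sibesnot
  rule 4: no change — sibesnot
  ⇒ Hamira sibesnot
Irshoish: *sipesnat > sifesnat > sifesnet  (by intervocalic lenition, vowel merger)
Only *sipesnat yields all of Ludile sifesnet, Hamira sibesnot, Irshoish sifesnet.

*sipesnat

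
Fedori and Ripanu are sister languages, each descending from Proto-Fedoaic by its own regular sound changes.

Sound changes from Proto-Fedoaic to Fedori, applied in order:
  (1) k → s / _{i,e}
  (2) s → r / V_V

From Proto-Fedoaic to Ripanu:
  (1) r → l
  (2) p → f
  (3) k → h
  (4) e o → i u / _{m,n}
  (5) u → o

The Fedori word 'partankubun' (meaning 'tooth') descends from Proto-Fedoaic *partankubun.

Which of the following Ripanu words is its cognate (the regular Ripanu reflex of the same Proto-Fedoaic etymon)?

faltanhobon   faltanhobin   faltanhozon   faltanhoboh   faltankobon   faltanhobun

Ripanu: *partankubun
  partankubun → paltankubun   [unconditioned shift]
  paltankubun → faltankubun   [unconditioned shift]
  faltankubun → faltanhubun   [unconditioned shift]
  faltanhubun (rule 4 does not apply)
  faltanhubun → faltanhobon   [vowel merger]
  giving Ripanu faltanhobon.

faltanhobon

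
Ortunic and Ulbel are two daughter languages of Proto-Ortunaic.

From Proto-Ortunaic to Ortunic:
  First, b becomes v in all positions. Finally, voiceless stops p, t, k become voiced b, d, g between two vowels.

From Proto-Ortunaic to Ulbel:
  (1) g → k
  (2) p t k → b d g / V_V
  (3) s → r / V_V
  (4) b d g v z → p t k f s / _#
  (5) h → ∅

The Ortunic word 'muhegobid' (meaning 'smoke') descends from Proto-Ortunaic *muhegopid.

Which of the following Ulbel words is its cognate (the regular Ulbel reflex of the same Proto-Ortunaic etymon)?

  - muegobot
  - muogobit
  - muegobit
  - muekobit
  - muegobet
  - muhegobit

muegobit

Ulbel: *muhegopid > muhekopid > muhegobid > muhegobit > muegobit  (by unconditioned shift, intervocalic voicing, final devoicing, h-loss)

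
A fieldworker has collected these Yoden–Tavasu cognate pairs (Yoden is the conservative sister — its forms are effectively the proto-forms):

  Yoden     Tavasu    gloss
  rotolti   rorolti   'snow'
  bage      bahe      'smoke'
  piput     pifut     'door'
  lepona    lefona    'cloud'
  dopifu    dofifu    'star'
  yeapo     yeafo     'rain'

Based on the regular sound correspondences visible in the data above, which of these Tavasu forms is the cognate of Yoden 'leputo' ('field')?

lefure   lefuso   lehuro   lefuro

piput ~ pifut — Yoden p corresponds to Tavasu f between vowels (before a back vowel).
rotolti ~ rorolti — Yoden t corresponds to Tavasu r between vowels (before a back vowel).
Applying these to Yoden 'leputo':
  leputo → lefuto   (p→f between vowels (before a back vowel))
  lefuto → lefuro   (t→r between vowels (before a back vowel))
So the Tavasu cognate is 'lefuro'.

lefuro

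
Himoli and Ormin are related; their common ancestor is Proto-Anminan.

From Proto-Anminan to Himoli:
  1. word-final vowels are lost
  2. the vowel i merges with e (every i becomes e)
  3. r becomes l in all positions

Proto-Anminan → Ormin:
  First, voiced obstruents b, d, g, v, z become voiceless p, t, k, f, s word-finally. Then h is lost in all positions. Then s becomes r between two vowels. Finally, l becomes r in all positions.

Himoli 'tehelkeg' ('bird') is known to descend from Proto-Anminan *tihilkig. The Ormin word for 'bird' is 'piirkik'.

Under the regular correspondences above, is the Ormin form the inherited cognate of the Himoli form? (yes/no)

no

Derive the expected Ormin reflex of *tihilkig:
Ormin: *tihilkig > tihilkik > tiilkik > tiirkik  (by final devoicing, h-loss, unconditioned shift)
The regular Ormin reflex would be 'tiirkik', but the attested form is 'piirkik'. The correspondence is irregular, so they are not cognates (the Ormin form has a different source).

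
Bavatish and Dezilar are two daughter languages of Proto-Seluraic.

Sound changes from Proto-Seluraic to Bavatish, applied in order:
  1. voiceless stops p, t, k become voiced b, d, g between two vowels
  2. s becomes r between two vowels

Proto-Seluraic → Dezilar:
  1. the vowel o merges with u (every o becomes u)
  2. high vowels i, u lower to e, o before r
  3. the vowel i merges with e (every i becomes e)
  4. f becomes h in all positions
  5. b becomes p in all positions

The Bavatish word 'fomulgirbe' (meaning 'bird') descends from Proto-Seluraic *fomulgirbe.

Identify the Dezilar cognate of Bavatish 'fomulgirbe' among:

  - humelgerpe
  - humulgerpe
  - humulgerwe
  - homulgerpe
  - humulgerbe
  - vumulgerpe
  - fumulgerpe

humulgerpe

Dezilar: start from *fomulgirbe.
  rule 1 (vowel merger): fomulgirbe → fumulgirbe
  rule 2 (pre-rhotic lowering): fumulgirbe → fumulgerbe
  rule 3: no change — fumulgerbe
  rule 4 (unconditioned shift): fumulgerbe → humulgerbe
  rule 5 (unconditioned shift): humulgerbe → humulgerpe
  ⇒ Dezilar humulgerpe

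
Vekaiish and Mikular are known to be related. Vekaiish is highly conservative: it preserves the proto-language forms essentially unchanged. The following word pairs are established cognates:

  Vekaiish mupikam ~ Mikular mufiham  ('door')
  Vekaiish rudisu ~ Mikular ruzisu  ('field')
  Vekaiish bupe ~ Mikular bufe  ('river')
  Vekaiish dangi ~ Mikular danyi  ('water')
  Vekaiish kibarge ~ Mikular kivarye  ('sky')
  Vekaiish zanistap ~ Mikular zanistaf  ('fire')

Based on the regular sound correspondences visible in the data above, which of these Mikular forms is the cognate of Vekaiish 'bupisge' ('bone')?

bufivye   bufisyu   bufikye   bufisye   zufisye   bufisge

mupikam ~ mufiham — Vekaiish p corresponds to Mikular f between vowels (before a front vowel).
kibarge ~ kivarye — Vekaiish g corresponds to Mikular y after a consonant, before a front vowel.
Applying these to Vekaiish 'bupisge':
  bupisge → bufisge   (p→f between vowels (before a front vowel))
  bufisge → bufisye   (g→y after a consonant, before a front vowel)
So the Mikular cognate is 'bufisye'.

bufisye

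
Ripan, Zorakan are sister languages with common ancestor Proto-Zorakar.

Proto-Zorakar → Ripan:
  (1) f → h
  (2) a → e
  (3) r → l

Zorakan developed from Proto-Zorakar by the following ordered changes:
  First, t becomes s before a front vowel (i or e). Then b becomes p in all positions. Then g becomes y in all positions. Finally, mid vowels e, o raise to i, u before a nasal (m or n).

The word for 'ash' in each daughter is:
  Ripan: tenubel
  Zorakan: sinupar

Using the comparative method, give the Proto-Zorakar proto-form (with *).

*tenubar

Position 6: Ripan has e, Zorakan has a. Zorakan preserves a here (none of its changes turn any other segment into a), so the proto-segment is *a.
Position 1: Ripan has t, Zorakan has s. Ripan preserves t here (none of its changes turn any other segment into t), so the proto-segment is *t.
Position 2: Ripan has e, Zorakan has i. Taking the neighbouring segments as reconstructed: Ripan e could go back to *a or *e; Zorakan i could go back to *e or *i — the one source consistent with every daughter is *e.
Verify the candidate proto-form against each daughter:
Ripan: *tenubar > tenuber > tenubel  (by vowel merger, unconditioned shift)
Zorakan: start from *tenubar.
  rule 1 (palatalisation): tenubar → senubar
  rule 2 (unconditioned shift): senubar → senupar
  rule 3: no change — senupar
  rule 4 (pre-nasal raising): senupar → sinupar
  ⇒ Zorakan sinupar
No other proto-form is consistent with every reflex, so the reconstruction is *tenubar.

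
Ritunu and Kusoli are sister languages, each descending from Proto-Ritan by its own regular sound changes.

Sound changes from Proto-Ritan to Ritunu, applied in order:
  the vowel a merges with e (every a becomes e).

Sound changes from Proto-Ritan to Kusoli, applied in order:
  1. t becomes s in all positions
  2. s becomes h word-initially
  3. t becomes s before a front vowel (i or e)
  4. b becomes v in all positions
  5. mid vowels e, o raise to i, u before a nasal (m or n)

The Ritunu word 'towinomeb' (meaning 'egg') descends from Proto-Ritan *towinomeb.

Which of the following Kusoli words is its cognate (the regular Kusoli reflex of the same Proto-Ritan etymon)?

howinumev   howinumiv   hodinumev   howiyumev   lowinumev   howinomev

howinumev

Kusoli: *towinomeb > sowinomeb > howinomeb > howinomev > howinumev  (by unconditioned shift, debuccalisation, unconditioned shift, pre-nasal raising)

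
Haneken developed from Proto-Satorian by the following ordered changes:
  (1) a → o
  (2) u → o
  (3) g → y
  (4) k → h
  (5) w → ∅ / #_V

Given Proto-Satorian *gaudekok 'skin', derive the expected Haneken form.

yoodehoh

Haneken: *gaudekok
  gaudekok → goudekok   [vowel merger]
  goudekok → goodekok   [vowel merger]
  goodekok → yoodekok   [unconditioned shift]
  yoodekok → yoodehoh   [unconditioned shift]
  yoodehoh (rule 5 does not apply)
  giving Haneken yoodehoh.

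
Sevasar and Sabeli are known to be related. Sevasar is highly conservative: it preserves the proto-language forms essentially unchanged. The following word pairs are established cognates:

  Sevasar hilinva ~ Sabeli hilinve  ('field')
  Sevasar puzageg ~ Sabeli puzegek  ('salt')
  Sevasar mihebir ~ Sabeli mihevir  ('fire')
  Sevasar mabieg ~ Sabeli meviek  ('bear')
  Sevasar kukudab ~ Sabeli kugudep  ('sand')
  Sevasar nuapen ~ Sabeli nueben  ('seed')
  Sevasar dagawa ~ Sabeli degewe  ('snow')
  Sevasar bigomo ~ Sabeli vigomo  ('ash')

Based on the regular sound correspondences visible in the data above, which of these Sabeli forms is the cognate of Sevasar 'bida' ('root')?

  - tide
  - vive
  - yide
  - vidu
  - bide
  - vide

vide

bigomo ~ vigomo — Sevasar b corresponds to Sabeli v word-initially before a front vowel.
hilinva ~ hilinve, dagawa ~ degewe — Sevasar a corresponds to Sabeli e word-finally.
Applying these to Sevasar 'bida':
  bida → vida   (b→v word-initially before a front vowel)
  vida → vide   (a→e word-finally)
So the Sabeli cognate is 'vide'.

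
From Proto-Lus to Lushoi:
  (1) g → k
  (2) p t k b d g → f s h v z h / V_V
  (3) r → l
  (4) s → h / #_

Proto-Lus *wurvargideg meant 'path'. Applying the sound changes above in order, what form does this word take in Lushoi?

Lushoi: start from *wurvargideg.
  rule 1 (unconditioned shift): wurvargideg → wurvarkidek
  rule 2 (intervocalic lenition): wurvarkidek → wurvarkizek
  rule 3 (unconditioned shift): wurvarkizek → wulvalkizek
  rule 4: no change — wulvalkizek
  ⇒ Lushoi wulvalkizek

wulvalkizek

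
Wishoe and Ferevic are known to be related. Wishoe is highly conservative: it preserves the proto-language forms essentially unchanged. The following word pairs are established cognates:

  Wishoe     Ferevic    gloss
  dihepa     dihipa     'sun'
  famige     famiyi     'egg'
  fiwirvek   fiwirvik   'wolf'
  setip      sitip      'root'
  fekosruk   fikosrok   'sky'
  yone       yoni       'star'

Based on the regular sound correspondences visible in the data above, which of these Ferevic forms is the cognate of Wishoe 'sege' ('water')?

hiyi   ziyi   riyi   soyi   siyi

fiwirvek ~ fiwirvik, setip ~ sitip — Wishoe e corresponds to Ferevic i after a consonant, before a consonant other than r, m, n, p, b, f, v.
famige ~ famiyi — Wishoe g corresponds to Ferevic y between vowels (before a front vowel).
famige ~ famiyi, yone ~ yoni — Wishoe e corresponds to Ferevic i word-finally.
Applying these to Wishoe 'sege':
  sege → sige   (e→i after a consonant, before a consonant other than r, m, n, p, b, f, v)
  sige → siye   (g→y between vowels (before a front vowel))
  siye → siyi   (e→i word-finally)
So the Ferevic cognate is 'siyi'.

siyi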